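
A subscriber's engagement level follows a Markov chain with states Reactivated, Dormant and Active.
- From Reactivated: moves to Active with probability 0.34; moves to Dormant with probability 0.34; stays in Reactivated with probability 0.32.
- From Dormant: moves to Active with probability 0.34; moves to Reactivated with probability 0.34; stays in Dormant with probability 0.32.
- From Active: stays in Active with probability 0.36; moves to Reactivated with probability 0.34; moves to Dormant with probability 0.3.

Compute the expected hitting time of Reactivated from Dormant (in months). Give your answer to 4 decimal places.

2.9412

Let t(s) be the expected number of months to first reach Reactivated from state s, with t(Reactivated) = 0. Conditioning on the first month:
t(Dormant) = 1 + 0.32·t(Dormant) + 0.34·t(Active)
t(Active) = 1 + 0.3·t(Dormant) + 0.36·t(Active)
Solving: t(Dormant) = 2.9412, t(Active) = 2.9412.
Expected months from Dormant to Reactivated: 2.9412.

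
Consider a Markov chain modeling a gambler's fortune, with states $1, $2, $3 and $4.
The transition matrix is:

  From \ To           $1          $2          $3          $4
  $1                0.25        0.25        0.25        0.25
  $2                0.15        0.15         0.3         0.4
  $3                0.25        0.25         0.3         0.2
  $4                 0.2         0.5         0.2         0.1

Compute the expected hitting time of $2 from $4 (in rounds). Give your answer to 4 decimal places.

Let t(s) be the expected number of rounds to first reach $2 from state s, with t($2) = 0. Conditioning on the first round:
t($1) = 1 + 0.25·t($1) + 0.25·t($3) + 0.25·t($4)
t($3) = 1 + 0.25·t($1) + 0.3·t($3) + 0.2·t($4)
t($4) = 1 + 0.2·t($1) + 0.2·t($3) + 0.1·t($4)
Solving: t($1) = 3.3156, t($3) = 3.3536, t($4) = 2.5932.
Expected rounds from $4 to $2: 2.5932.

2.5932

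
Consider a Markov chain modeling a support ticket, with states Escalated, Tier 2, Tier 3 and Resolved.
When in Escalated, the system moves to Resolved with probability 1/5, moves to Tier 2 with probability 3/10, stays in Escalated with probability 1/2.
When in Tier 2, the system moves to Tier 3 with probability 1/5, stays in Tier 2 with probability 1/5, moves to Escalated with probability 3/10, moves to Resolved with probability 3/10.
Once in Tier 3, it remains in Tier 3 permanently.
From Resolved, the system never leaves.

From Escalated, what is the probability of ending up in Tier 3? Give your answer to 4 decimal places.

0.1935

Let h(s) be the probability of absorption at Tier 3 starting from transient state s. Then h(Tier 3) = 1 and h(Resolved) = 0. By first-step analysis:
h(Escalated) = 0.5·h(Escalated) + 0.3·h(Tier 2) + 0.2·0
h(Tier 2) = 0.3·h(Escalated) + 0.2·h(Tier 2) + 0.2·1 + 0.3·0
Solving: h(Escalated) = 0.1935, h(Tier 2) = 0.3226.
Starting from Escalated, the probability is 0.1935.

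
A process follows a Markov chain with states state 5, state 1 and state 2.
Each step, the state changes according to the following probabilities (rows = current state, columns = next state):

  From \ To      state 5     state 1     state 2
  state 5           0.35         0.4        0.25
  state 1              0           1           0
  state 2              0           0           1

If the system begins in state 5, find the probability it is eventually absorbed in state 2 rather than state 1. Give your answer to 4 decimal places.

Let h(s) be the probability of absorption at state 2 starting from transient state s. Then h(state 2) = 1 and h(state 1) = 0. By first-step analysis:
h(state 5) = 0.35·h(state 5) + 0.4·0 + 0.25·1
Solving: h(state 5) = 0.3846.
Starting from state 5, the probability is 0.3846.

0.3846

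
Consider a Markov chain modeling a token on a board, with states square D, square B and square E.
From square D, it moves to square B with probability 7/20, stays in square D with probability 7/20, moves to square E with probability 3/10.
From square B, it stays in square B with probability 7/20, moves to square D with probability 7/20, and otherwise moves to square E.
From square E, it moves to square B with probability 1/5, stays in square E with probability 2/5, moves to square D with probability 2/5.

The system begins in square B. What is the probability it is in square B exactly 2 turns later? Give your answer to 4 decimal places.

0.3050

Sum over the intermediate state after 1 turn:
P = P(square B→square D)·P(square D→square B) + P(square B→square B)·P(square B→square B) + P(square B→square E)·P(square E→square B)
  = 0.35×0.35 + 0.35×0.35 + 0.3×0.2
  = 0.1225 + 0.1225 + 0.0600 = 0.3050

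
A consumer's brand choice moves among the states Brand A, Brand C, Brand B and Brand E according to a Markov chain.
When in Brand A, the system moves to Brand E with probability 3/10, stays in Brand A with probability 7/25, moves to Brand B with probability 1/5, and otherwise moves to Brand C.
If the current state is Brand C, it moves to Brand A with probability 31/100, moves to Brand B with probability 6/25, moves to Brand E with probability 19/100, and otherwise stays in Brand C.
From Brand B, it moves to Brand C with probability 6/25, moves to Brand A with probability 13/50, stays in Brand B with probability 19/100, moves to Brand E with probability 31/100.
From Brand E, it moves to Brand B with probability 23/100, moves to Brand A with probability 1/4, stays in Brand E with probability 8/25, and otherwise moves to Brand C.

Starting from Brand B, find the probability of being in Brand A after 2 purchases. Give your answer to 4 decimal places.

Propagate the distribution vector 2 purchases from Brand B.
After 0 purchases: (0.0000, 0.0000, 1.0000, 0.0000)
After 1 purchase: (0.2600, 0.2400, 0.1900, 0.3100)
After 2 purchases: (0.2741, 0.2272, 0.2170, 0.2817)
P(in Brand A after 2 purchases) = 0.2741

0.2741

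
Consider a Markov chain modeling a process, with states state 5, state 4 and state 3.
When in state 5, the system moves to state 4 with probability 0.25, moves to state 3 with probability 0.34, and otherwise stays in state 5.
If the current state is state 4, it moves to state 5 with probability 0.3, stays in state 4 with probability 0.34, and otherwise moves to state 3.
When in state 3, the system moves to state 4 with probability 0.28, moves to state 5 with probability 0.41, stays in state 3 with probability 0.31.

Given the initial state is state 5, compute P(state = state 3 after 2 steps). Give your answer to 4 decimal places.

Sum over the intermediate state after 1 step:
P = P(state 5→state 5)·P(state 5→state 3) + P(state 5→state 4)·P(state 4→state 3) + P(state 5→state 3)·P(state 3→state 3)
  = 0.41×0.34 + 0.25×0.36 + 0.34×0.31
  = 0.1394 + 0.0900 + 0.1054 = 0.3348

0.3348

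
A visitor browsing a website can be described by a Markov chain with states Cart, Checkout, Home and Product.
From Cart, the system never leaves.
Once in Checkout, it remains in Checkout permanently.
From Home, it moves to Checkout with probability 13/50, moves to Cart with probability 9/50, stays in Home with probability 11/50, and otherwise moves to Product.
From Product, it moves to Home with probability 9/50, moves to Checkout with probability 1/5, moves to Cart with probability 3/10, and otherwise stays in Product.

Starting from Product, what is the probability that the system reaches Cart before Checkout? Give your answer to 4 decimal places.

0.5678

Let h(s) be the probability of absorption at Cart starting from transient state s. Then h(Cart) = 1 and h(Checkout) = 0. By first-step analysis:
h(Home) = 0.18·1 + 0.26·0 + 0.22·h(Home) + 0.34·h(Product)
h(Product) = 0.3·1 + 0.2·0 + 0.18·h(Home) + 0.32·h(Product)
Solving: h(Home) = 0.4783, h(Product) = 0.5678.
Starting from Product, the probability is 0.5678.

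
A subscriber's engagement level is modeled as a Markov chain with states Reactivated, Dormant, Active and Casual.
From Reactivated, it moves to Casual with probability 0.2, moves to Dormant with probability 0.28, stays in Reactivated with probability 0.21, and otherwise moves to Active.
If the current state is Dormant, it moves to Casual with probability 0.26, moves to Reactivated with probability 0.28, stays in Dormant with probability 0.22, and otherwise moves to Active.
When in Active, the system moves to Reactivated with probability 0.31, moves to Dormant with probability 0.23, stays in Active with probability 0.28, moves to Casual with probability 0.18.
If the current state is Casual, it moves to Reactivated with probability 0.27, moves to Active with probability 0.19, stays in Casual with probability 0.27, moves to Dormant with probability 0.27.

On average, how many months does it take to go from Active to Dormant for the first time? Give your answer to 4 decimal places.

Let t(s) be the expected number of months to first reach Dormant from state s, with t(Dormant) = 0. Conditioning on the first month:
t(Reactivated) = 1 + 0.21·t(Reactivated) + 0.31·t(Active) + 0.2·t(Casual)
t(Active) = 1 + 0.31·t(Reactivated) + 0.28·t(Active) + 0.18·t(Casual)
t(Casual) = 1 + 0.27·t(Reactivated) + 0.19·t(Active) + 0.27·t(Casual)
Solving: t(Reactivated) = 3.7868, t(Active) = 3.9702, t(Casual) = 3.8038.
Expected months from Active to Dormant: 3.9702.

3.9702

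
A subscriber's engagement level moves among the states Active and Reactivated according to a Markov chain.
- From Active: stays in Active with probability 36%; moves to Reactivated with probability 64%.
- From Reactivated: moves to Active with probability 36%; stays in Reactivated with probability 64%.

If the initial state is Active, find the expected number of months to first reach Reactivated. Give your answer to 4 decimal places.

Let t(s) be the expected number of months to first reach Reactivated from state s, with t(Reactivated) = 0. Conditioning on the first month:
t(Active) = 1 + 0.36·t(Active)
Solving: t(Active) = 1.5625.
Expected months from Active to Reactivated: 1.5625.

1.5625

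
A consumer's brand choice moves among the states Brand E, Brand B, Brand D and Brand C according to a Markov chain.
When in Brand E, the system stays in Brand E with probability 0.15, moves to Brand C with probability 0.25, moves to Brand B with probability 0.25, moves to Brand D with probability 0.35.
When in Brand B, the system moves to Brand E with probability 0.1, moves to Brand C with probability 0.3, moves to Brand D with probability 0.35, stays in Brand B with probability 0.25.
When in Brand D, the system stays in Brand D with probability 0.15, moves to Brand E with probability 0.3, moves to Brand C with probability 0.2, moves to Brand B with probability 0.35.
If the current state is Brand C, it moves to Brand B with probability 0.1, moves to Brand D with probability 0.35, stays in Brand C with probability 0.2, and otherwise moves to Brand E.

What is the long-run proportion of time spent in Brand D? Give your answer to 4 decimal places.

Let the stationary distribution be π with π = πP and π_1 + π_2 + π_3 + π_4 = 1.
π_1 = 0.15·π_1 + 0.1·π_2 + 0.3·π_3 + 0.35·π_4
π_2 = 0.25·π_1 + 0.25·π_2 + 0.35·π_3 + 0.1·π_4
π_3 = 0.35·π_1 + 0.35·π_2 + 0.15·π_3 + 0.35·π_4
Solving with the normalization constraint gives π = (0.2287, 0.2438, 0.2917, 0.2358).
So the stationary probability of Brand D is 0.2917.

0.2917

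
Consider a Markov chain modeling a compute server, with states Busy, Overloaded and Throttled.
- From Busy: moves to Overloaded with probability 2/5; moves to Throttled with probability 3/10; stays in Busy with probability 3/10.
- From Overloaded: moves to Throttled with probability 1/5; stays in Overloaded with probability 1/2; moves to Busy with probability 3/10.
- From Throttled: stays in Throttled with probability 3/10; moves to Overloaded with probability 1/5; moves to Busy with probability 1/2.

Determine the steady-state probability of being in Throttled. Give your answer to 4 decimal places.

Let the stationary distribution be π with π = πP and π_1 + π_2 + π_3 = 1.
π_1 = 0.3·π_1 + 0.3·π_2 + 0.5·π_3
π_2 = 0.4·π_1 + 0.5·π_2 + 0.2·π_3
Solving with the normalization constraint gives π = (0.3523, 0.3864, 0.2614).
So the stationary probability of Throttled is 0.2614.

0.2614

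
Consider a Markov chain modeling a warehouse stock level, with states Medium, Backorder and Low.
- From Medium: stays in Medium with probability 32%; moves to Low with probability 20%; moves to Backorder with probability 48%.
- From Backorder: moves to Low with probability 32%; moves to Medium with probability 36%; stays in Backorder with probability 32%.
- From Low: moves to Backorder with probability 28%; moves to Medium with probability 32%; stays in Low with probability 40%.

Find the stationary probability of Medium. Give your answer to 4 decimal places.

0.3345

Let the stationary distribution be π with π = πP and π_1 + π_2 + π_3 = 1.
π_1 = 0.32·π_1 + 0.36·π_2 + 0.32·π_3
π_2 = 0.48·π_1 + 0.32·π_2 + 0.28·π_3
Solving with the normalization constraint gives π = (0.3345, 0.3613, 0.3042).
So the stationary probability of Medium is 0.3345.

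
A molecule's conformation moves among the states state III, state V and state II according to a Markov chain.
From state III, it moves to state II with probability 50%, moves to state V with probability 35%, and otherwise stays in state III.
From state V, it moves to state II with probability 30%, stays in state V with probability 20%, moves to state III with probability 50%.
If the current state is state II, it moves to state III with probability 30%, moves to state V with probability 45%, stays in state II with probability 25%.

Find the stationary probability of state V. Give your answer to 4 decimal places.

0.3345

Let the stationary distribution be π with π = πP and π_1 + π_2 + π_3 = 1.
π_1 = 0.15·π_1 + 0.5·π_2 + 0.3·π_3
π_2 = 0.35·π_1 + 0.2·π_2 + 0.45·π_3
Solving with the normalization constraint gives π = (0.3190, 0.3345, 0.3465).
So the stationary probability of state V is 0.3345.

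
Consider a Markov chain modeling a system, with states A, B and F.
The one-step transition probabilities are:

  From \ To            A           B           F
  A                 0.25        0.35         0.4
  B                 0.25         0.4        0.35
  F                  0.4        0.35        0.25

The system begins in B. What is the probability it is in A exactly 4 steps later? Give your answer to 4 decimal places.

Propagate the distribution vector 4 steps from B.
After 0 steps: (0.0000, 1.0000, 0.0000)
After 1 step: (0.2500, 0.4000, 0.3500)
After 2 steps: (0.3025, 0.3700, 0.3275)
After 3 steps: (0.2991, 0.3685, 0.3324)
After 4 steps: (0.2999, 0.3684, 0.3317)
P(in A after 4 steps) = 0.2999

0.2999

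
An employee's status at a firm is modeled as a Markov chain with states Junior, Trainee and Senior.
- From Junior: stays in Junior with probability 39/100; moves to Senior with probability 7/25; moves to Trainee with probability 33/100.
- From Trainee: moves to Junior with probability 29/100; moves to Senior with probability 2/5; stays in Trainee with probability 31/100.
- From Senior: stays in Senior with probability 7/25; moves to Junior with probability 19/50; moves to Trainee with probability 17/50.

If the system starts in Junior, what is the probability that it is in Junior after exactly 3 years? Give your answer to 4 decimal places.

Propagate the distribution vector 3 years from Junior.
After 0 years: (1.0000, 0.0000, 0.0000)
After 1 year: (0.3900, 0.3300, 0.2800)
After 2 years: (0.3542, 0.3262, 0.3196)
After 3 years: (0.3542, 0.3267, 0.3191)
P(in Junior after 3 years) = 0.3542

0.3542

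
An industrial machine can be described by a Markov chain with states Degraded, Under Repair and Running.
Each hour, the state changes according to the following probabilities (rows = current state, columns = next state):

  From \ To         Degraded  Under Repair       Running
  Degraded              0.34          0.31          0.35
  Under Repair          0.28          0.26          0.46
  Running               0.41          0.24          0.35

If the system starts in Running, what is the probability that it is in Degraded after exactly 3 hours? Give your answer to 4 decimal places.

Propagate the distribution vector 3 hours from Running.
After 0 hours: (0.0000, 0.0000, 1.0000)
After 1 hour: (0.4100, 0.2400, 0.3500)
After 2 hours: (0.3501, 0.2735, 0.3764)
After 3 hours: (0.3499, 0.2700, 0.3801)
P(in Degraded after 3 hours) = 0.3499

0.3499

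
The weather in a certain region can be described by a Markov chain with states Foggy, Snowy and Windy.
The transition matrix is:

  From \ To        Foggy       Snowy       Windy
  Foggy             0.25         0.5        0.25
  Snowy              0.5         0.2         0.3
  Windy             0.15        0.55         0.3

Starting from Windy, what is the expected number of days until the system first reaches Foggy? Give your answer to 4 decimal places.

3.4177

Let t(s) be the expected number of days to first reach Foggy from state s, with t(Foggy) = 0. Conditioning on the first day:
t(Snowy) = 1 + 0.2·t(Snowy) + 0.3·t(Windy)
t(Windy) = 1 + 0.55·t(Snowy) + 0.3·t(Windy)
Solving: t(Snowy) = 2.5316, t(Windy) = 3.4177.
Expected days from Windy to Foggy: 3.4177.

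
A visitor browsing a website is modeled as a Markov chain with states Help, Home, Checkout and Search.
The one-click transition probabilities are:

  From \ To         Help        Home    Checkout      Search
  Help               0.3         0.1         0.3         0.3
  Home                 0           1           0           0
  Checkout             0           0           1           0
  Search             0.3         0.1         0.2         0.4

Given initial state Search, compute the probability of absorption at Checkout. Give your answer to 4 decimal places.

0.6970

Let h(s) be the probability of absorption at Checkout starting from transient state s. Then h(Checkout) = 1 and h(Home) = 0. By first-step analysis:
h(Help) = 0.3·h(Help) + 0.1·0 + 0.3·1 + 0.3·h(Search)
h(Search) = 0.3·h(Help) + 0.1·0 + 0.2·1 + 0.4·h(Search)
Solving: h(Help) = 0.7273, h(Search) = 0.6970.
Starting from Search, the probability is 0.6970.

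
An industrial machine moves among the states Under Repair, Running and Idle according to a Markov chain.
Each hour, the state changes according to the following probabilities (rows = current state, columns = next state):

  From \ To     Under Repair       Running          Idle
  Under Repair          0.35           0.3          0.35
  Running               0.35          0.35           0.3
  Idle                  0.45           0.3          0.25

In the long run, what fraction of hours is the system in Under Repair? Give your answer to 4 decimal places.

0.3804

Let the stationary distribution be π with π = πP and π_1 + π_2 + π_3 = 1.
π_1 = 0.35·π_1 + 0.35·π_2 + 0.45·π_3
π_2 = 0.3·π_1 + 0.35·π_2 + 0.3·π_3
Solving with the normalization constraint gives π = (0.3804, 0.3158, 0.3038).
So the stationary probability of Under Repair is 0.3804.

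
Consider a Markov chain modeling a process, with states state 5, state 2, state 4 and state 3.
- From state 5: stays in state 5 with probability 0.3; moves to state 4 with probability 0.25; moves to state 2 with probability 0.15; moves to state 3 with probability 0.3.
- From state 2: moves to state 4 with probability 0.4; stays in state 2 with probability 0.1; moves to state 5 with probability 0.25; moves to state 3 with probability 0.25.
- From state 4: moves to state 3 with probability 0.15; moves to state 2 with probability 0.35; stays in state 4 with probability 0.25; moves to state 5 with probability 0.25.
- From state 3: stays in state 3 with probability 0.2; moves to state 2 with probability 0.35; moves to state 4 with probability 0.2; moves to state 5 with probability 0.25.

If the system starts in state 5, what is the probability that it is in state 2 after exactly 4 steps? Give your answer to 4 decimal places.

0.2389

Propagate the distribution vector 4 steps from state 5.
After 0 steps: (1.0000, 0.0000, 0.0000, 0.0000)
After 1 step: (0.3000, 0.1500, 0.2500, 0.3000)
After 2 steps: (0.2650, 0.2525, 0.2575, 0.2250)
After 3 steps: (0.2633, 0.2339, 0.2766, 0.2263)
After 4 steps: (0.2632, 0.2389, 0.2738, 0.2242)
P(in state 2 after 4 steps) = 0.2389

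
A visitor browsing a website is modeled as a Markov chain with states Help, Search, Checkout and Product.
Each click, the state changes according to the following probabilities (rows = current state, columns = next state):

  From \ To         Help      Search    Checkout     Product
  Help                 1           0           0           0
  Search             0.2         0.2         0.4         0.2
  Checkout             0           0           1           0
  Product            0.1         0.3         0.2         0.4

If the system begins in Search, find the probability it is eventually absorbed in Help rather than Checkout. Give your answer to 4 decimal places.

0.3333

Let h(s) be the probability of absorption at Help starting from transient state s. Then h(Help) = 1 and h(Checkout) = 0. By first-step analysis:
h(Search) = 0.2·1 + 0.2·h(Search) + 0.4·0 + 0.2·h(Product)
h(Product) = 0.1·1 + 0.3·h(Search) + 0.2·0 + 0.4·h(Product)
Solving: h(Search) = 0.3333, h(Product) = 0.3333.
Starting from Search, the probability is 0.3333.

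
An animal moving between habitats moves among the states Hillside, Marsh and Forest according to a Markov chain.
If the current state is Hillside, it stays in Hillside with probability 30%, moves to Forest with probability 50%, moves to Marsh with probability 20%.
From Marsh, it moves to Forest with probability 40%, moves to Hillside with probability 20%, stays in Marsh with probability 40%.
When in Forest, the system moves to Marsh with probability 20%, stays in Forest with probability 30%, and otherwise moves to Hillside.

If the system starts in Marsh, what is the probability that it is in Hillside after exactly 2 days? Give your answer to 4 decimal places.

0.3400

Sum over the intermediate state after 1 day:
P = P(Marsh→Hillside)·P(Hillside→Hillside) + P(Marsh→Marsh)·P(Marsh→Hillside) + P(Marsh→Forest)·P(Forest→Hillside)
  = 0.2×0.3 + 0.4×0.2 + 0.4×0.5
  = 0.0600 + 0.0800 + 0.2000 = 0.3400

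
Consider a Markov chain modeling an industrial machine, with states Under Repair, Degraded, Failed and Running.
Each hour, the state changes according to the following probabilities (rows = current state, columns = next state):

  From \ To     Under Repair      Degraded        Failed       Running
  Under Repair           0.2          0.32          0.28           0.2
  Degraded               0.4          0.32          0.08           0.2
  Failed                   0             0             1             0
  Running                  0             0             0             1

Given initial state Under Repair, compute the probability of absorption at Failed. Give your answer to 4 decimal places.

Let h(s) be the probability of absorption at Failed starting from transient state s. Then h(Failed) = 1 and h(Running) = 0. By first-step analysis:
h(Under Repair) = 0.2·h(Under Repair) + 0.32·h(Degraded) + 0.28·1 + 0.2·0
h(Degraded) = 0.4·h(Under Repair) + 0.32·h(Degraded) + 0.08·1 + 0.2·0
Solving: h(Under Repair) = 0.5192, h(Degraded) = 0.4231.
Starting from Under Repair, the probability is 0.5192.

0.5192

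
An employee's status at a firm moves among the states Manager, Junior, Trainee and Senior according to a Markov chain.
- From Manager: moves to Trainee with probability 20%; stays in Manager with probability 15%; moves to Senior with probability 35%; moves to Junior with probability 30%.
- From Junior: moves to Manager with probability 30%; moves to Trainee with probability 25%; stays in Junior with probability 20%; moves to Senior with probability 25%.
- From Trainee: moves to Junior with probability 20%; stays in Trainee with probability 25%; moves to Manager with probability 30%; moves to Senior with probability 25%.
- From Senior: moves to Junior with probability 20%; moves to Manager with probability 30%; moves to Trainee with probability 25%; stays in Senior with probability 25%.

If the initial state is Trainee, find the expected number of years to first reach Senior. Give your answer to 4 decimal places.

Let t(s) be the expected number of years to first reach Senior from state s, with t(Senior) = 0. Conditioning on the first year:
t(Manager) = 1 + 0.15·t(Manager) + 0.3·t(Junior) + 0.2·t(Trainee)
t(Junior) = 1 + 0.3·t(Manager) + 0.2·t(Junior) + 0.25·t(Trainee)
t(Trainee) = 1 + 0.3·t(Manager) + 0.2·t(Junior) + 0.25·t(Trainee)
Solving: t(Manager) = 3.3071, t(Junior) = 3.6220, t(Trainee) = 3.6220.
Expected years from Trainee to Senior: 3.6220.

3.6220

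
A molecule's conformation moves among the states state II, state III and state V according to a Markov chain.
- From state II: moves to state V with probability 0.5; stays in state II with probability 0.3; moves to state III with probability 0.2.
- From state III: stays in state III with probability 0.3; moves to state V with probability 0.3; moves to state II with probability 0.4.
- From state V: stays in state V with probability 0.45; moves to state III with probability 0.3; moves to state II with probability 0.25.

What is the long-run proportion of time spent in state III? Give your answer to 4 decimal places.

Let the stationary distribution be π with π = πP and π_1 + π_2 + π_3 = 1.
π_1 = 0.3·π_1 + 0.4·π_2 + 0.25·π_3
π_2 = 0.2·π_1 + 0.3·π_2 + 0.3·π_3
Solving with the normalization constraint gives π = (0.3057, 0.2694, 0.4249).
So the stationary probability of state III is 0.2694.

0.2694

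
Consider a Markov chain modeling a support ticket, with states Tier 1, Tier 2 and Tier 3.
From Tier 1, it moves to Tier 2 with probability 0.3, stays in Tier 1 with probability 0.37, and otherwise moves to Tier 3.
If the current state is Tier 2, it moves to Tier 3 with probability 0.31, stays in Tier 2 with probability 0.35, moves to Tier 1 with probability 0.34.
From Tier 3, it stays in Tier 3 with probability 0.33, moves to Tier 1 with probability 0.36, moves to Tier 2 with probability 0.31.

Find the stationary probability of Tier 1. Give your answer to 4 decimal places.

Let the stationary distribution be π with π = πP and π_1 + π_2 + π_3 = 1.
π_1 = 0.37·π_1 + 0.34·π_2 + 0.36·π_3
π_2 = 0.3·π_1 + 0.35·π_2 + 0.31·π_3
Solving with the normalization constraint gives π = (0.3572, 0.3192, 0.3236).
So the stationary probability of Tier 1 is 0.3572.

0.3572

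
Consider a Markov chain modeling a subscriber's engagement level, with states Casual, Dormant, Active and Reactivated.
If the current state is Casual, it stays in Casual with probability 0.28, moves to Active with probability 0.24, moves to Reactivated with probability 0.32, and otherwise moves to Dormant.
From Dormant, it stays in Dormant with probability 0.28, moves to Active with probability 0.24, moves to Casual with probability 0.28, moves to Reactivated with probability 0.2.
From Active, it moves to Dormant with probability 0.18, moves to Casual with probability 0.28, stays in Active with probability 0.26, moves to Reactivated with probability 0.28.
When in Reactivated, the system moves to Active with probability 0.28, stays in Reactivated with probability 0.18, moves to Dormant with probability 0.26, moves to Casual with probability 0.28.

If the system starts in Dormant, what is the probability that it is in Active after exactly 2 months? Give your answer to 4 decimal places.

0.2528

Propagate the distribution vector 2 months from Dormant.
After 0 months: (0.0000, 1.0000, 0.0000, 0.0000)
After 1 month: (0.2800, 0.2800, 0.2400, 0.2000)
After 2 months: (0.2800, 0.2184, 0.2528, 0.2488)
P(in Active after 2 months) = 0.2528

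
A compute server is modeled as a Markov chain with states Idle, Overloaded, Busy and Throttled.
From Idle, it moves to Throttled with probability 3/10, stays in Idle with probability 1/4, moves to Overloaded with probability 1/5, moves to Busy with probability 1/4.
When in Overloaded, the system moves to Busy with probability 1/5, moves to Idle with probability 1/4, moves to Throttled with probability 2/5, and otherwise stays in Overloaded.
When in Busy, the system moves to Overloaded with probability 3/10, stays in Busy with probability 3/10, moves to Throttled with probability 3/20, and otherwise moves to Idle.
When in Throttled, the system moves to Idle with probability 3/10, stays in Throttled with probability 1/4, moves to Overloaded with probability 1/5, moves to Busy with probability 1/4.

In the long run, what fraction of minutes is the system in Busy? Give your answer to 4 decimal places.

Let the stationary distribution be π with π = πP and π_1 + π_2 + π_3 + π_4 = 1.
π_1 = 0.25·π_1 + 0.25·π_2 + 0.25·π_3 + 0.3·π_4
π_2 = 0.2·π_1 + 0.15·π_2 + 0.3·π_3 + 0.2·π_4
π_3 = 0.25·π_1 + 0.2·π_2 + 0.3·π_3 + 0.25·π_4
Solving with the normalization constraint gives π = (0.2635, 0.2145, 0.2519, 0.2702).
So the stationary probability of Busy is 0.2519.

0.2519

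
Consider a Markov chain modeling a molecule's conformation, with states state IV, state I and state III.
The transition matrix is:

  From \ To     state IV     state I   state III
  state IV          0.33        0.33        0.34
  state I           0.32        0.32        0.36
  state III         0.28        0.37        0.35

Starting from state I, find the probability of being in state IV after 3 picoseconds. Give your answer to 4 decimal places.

Propagate the distribution vector 3 picoseconds from state I.
After 0 picoseconds: (0.0000, 1.0000, 0.0000)
After 1 picosecond: (0.3200, 0.3200, 0.3600)
After 2 picoseconds: (0.3088, 0.3412, 0.3500)
After 3 picoseconds: (0.3091, 0.3406, 0.3503)
P(in state IV after 3 picoseconds) = 0.3091

0.3091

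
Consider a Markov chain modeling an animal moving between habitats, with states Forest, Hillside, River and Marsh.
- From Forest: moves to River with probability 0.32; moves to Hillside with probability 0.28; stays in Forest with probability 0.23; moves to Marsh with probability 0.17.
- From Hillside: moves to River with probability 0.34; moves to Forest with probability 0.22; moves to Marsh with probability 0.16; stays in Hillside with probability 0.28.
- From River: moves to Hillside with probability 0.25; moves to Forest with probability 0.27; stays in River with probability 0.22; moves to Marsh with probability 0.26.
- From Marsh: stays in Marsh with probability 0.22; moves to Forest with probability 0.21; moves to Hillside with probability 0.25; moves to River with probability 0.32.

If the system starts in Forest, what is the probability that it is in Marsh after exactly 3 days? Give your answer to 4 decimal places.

Propagate the distribution vector 3 days from Forest.
After 0 days: (1.0000, 0.0000, 0.0000, 0.0000)
After 1 day: (0.2300, 0.2800, 0.3200, 0.1700)
After 2 days: (0.2366, 0.2653, 0.2936, 0.2045)
After 3 days: (0.2350, 0.2651, 0.2959, 0.2040)
P(in Marsh after 3 days) = 0.2040

0.2040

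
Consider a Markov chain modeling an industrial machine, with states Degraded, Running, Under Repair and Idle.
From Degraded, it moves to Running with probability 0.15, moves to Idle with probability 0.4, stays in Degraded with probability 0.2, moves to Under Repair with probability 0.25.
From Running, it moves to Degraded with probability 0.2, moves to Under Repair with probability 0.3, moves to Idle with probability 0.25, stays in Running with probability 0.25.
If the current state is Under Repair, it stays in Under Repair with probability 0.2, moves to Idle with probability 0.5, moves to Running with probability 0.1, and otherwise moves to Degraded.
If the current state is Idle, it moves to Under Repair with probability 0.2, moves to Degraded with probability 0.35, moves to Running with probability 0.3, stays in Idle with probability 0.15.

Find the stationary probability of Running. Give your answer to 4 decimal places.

0.2060

Let the stationary distribution be π with π = πP and π_1 + π_2 + π_3 + π_4 = 1.
π_1 = 0.2·π_1 + 0.2·π_2 + 0.2·π_3 + 0.35·π_4
π_2 = 0.15·π_1 + 0.25·π_2 + 0.1·π_3 + 0.3·π_4
π_3 = 0.25·π_1 + 0.3·π_2 + 0.2·π_3 + 0.2·π_4
Solving with the normalization constraint gives π = (0.2471, 0.2060, 0.2330, 0.3139).
So the stationary probability of Running is 0.2060.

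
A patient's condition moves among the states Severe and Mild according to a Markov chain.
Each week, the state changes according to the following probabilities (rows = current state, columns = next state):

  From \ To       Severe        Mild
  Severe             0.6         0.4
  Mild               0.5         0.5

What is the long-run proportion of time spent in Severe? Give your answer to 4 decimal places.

0.5556

Let the stationary distribution be π with π = πP and π_1 + π_2 = 1.
π_1 = 0.6·π_1 + 0.5·π_2
Solving with the normalization constraint gives π = (0.5556, 0.4444).
So the stationary probability of Severe is 0.5556.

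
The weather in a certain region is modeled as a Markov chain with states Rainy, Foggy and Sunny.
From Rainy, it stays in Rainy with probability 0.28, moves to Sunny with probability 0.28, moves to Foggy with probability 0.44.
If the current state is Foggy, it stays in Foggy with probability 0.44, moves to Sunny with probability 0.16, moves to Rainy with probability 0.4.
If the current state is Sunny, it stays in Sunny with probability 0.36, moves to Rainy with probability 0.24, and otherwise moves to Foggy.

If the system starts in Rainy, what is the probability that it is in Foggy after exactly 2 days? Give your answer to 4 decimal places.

0.4288

Sum over the intermediate state after 1 day:
P = P(Rainy→Rainy)·P(Rainy→Foggy) + P(Rainy→Foggy)·P(Foggy→Foggy) + P(Rainy→Sunny)·P(Sunny→Foggy)
  = 0.28×0.44 + 0.44×0.44 + 0.28×0.4
  = 0.1232 + 0.1936 + 0.1120 = 0.4288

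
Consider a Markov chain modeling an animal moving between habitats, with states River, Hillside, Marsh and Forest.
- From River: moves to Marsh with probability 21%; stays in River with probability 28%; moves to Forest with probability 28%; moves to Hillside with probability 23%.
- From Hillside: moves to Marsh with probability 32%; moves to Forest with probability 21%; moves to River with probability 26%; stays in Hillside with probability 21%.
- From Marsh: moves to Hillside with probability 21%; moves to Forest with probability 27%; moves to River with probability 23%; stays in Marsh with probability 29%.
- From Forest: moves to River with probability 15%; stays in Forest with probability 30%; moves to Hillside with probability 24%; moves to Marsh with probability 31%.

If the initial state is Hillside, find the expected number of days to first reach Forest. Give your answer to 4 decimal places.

4.0823

Let t(s) be the expected number of days to first reach Forest from state s, with t(Forest) = 0. Conditioning on the first day:
t(River) = 1 + 0.28·t(River) + 0.23·t(Hillside) + 0.21·t(Marsh)
t(Hillside) = 1 + 0.26·t(River) + 0.21·t(Hillside) + 0.32·t(Marsh)
t(Marsh) = 1 + 0.23·t(River) + 0.21·t(Hillside) + 0.29·t(Marsh)
Solving: t(River) = 3.8165, t(Hillside) = 4.0823, t(Marsh) = 3.8522.
Expected days from Hillside to Forest: 4.0823.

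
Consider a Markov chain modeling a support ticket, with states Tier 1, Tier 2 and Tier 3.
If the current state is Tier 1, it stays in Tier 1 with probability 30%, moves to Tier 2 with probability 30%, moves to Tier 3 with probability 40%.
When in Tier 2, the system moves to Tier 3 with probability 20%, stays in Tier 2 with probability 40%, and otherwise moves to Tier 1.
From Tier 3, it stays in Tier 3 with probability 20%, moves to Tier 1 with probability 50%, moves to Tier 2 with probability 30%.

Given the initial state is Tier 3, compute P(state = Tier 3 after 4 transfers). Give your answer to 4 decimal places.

0.2786

Propagate the distribution vector 4 transfers from Tier 3.
After 0 transfers: (0.0000, 0.0000, 1.0000)
After 1 transfer: (0.5000, 0.3000, 0.2000)
After 2 transfers: (0.3700, 0.3300, 0.3000)
After 3 transfers: (0.3930, 0.3330, 0.2740)
After 4 transfers: (0.3881, 0.3333, 0.2786)
P(in Tier 3 after 4 transfers) = 0.2786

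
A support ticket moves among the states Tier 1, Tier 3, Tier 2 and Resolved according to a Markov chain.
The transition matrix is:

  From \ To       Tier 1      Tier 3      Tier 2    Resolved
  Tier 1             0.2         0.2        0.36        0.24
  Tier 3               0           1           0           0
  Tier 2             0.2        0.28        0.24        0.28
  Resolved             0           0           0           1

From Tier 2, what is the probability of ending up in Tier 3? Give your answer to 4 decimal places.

0.4925

Let h(s) be the probability of absorption at Tier 3 starting from transient state s. Then h(Tier 3) = 1 and h(Resolved) = 0. By first-step analysis:
h(Tier 1) = 0.2·h(Tier 1) + 0.2·1 + 0.36·h(Tier 2) + 0.24·0
h(Tier 2) = 0.2·h(Tier 1) + 0.28·1 + 0.24·h(Tier 2) + 0.28·0
Solving: h(Tier 1) = 0.4716, h(Tier 2) = 0.4925.
Starting from Tier 2, the probability is 0.4925.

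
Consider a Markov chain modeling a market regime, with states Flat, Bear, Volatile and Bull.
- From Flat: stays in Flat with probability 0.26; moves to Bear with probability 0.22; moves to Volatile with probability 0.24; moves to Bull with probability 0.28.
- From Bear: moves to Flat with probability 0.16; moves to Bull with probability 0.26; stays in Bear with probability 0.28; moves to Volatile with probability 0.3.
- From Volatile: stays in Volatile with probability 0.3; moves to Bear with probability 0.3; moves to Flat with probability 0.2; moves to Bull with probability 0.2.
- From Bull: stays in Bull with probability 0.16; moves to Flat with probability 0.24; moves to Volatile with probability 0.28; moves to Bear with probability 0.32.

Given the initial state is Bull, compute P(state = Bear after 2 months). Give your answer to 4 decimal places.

0.2776

Propagate the distribution vector 2 months from Bull.
After 0 months: (0.0000, 0.0000, 0.0000, 1.0000)
After 1 month: (0.2400, 0.3200, 0.2800, 0.1600)
After 2 months: (0.2080, 0.2776, 0.2824, 0.2320)
P(in Bear after 2 months) = 0.2776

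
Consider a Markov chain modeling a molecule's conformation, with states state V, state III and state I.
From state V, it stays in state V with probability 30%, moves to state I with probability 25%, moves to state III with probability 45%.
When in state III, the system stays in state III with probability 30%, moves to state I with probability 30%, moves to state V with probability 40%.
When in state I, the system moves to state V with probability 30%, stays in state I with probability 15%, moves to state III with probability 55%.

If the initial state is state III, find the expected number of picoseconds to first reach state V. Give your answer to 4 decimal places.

Let t(s) be the expected number of picoseconds to first reach state V from state s, with t(state V) = 0. Conditioning on the first picosecond:
t(state III) = 1 + 0.3·t(state III) + 0.3·t(state I)
t(state I) = 1 + 0.55·t(state III) + 0.15·t(state I)
Solving: t(state III) = 2.6744, t(state I) = 2.9070.
Expected picoseconds from state III to state V: 2.6744.

2.6744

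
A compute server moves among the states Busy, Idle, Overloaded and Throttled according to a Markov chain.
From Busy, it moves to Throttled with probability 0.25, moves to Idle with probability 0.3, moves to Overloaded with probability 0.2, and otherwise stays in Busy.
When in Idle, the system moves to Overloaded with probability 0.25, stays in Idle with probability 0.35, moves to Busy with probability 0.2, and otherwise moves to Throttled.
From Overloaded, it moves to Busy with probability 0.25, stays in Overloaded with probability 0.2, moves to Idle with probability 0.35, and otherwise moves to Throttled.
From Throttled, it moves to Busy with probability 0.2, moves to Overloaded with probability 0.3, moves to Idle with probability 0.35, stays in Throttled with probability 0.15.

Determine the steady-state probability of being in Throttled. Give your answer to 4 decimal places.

0.2011

Let the stationary distribution be π with π = πP and π_1 + π_2 + π_3 + π_4 = 1.
π_1 = 0.25·π_1 + 0.2·π_2 + 0.25·π_3 + 0.2·π_4
π_2 = 0.3·π_1 + 0.35·π_2 + 0.35·π_3 + 0.35·π_4
π_3 = 0.2·π_1 + 0.25·π_2 + 0.2·π_3 + 0.3·π_4
Solving with the normalization constraint gives π = (0.2230, 0.3388, 0.2371, 0.2011).
So the stationary probability of Throttled is 0.2011.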